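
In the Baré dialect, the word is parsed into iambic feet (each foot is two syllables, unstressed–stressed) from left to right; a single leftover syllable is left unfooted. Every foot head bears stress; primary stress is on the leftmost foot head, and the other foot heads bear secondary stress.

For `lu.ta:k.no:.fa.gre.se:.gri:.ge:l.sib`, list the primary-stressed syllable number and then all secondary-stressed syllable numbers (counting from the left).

primary 2, secondary 4, 6, 8

Parse left to right into iambic (σˈσ) feet: (lu.ˈta:k) (no:.ˈfa) (gre.ˈse:) (gri:.ˈge:l) sib. Syllable 9 is left unfooted.
Foot heads (stressed positions): 2, 4, 6, 8.
End Rule Leftmost: primary stress on the leftmost head = syllable 2.
Secondary stress on 4, 6, 8: lu.ˈta:k.no:.ˌfa.gre.ˌse:.gri:.ˌge:l.sib.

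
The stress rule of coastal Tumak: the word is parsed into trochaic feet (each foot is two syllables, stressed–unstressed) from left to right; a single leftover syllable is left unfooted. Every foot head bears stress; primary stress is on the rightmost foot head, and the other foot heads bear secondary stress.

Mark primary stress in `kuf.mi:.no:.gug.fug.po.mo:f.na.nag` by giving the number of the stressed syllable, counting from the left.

7

Parse left to right into trochaic (ˈσσ) feet: (ˈkuf.mi:) (ˈno:.gug) (ˈfug.po) (ˈmo:f.na) nag. Syllable 9 is left unfooted.
Foot heads (stressed positions): 1, 3, 5, 7.
End Rule Rightmost: primary stress on the rightmost head = syllable 7.
Primary stress: syllable 7 → kuf.mi:.no:.gug.fug.po.ˈmo:f.na.nag.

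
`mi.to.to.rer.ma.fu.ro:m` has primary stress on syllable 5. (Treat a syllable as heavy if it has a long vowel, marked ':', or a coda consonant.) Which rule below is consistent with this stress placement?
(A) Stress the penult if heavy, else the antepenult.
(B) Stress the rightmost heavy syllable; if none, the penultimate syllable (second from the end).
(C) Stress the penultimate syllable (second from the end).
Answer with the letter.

A

Rule A → syllable 5 ✓.
Rule B → syllable 7 (observed: 5).
Rule C → syllable 6 (observed: 5).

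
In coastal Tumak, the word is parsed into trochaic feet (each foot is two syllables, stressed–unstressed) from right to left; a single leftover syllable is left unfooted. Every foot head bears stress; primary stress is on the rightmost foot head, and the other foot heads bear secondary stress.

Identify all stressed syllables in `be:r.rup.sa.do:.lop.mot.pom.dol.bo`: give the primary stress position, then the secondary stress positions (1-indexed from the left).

primary 8, secondary 2, 4, 6

Parse right to left into trochaic (ˈσσ) feet: be:r (ˈrup.sa) (ˈdo:.lop) (ˈmot.pom) (ˈdol.bo). Syllable 1 is left unfooted.
Foot heads (stressed positions): 2, 4, 6, 8.
End Rule Rightmost: primary stress on the rightmost head = syllable 8.
Secondary stress on 2, 4, 6: be:r.ˌrup.sa.ˌdo:.lop.ˌmot.pom.ˈdol.bo.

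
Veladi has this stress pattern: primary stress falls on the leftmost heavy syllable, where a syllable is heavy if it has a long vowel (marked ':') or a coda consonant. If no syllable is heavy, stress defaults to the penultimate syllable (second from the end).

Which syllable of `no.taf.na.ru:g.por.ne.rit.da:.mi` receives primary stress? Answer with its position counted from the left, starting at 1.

Weights: 1 no L, 2 taf H, 3 na L, 4 ru:g H, 5 por H, 6 ne L, 7 rit H, 8 da: H, 9 mi L.
Heavy syllables in the domain: 2, 4, 5, 7, 8. The leftmost is syllable 2 (taf).
Primary stress: syllable 2 → no.ˈtaf.na.ru:g.por.ne.rit.da:.mi.

2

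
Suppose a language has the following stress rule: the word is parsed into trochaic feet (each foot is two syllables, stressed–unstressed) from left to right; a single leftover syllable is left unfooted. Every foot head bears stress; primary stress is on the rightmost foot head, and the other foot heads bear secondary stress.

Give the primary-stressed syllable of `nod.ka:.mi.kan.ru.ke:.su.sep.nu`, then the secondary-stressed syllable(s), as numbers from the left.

primary 7, secondary 1, 3, 5

Parse left to right into trochaic (ˈσσ) feet: (ˈnod.ka:) (ˈmi.kan) (ˈru.ke:) (ˈsu.sep) nu. Syllable 9 is left unfooted.
Foot heads (stressed positions): 1, 3, 5, 7.
End Rule Rightmost: primary stress on the rightmost head = syllable 7.
Secondary stress on 1, 3, 5: ˌnod.ka:.ˌmi.kan.ˌru.ke:.ˈsu.sep.nu.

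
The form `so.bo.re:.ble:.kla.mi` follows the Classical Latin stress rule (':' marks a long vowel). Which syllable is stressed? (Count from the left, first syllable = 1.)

4

Classical Latin: stress the penult if heavy (long vowel or closed), else the antepenult.
Weights: 4 ble: H, 5 kla L, 6 mi L.
The penult (syllable 5, kla) is light, so stress falls on the antepenult (syllable 4, ble:).
Stress on syllable 4: so.bo.re:.ˈble:.kla.mi.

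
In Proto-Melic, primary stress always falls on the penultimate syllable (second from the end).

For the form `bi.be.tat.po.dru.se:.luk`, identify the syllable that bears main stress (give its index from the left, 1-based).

6

The word has 7 syllables; the penultimate syllable (second from the end) is syllable 6 (se:).
Primary stress: syllable 6 → bi.be.tat.po.dru.ˈse:.luk.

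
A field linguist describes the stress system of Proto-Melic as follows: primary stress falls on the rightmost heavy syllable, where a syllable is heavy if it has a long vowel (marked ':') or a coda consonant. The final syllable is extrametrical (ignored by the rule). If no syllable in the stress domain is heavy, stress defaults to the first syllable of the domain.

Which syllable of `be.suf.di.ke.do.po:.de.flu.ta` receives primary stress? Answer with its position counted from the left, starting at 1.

The final syllable (9, ta) is extrametrical; the stress domain is syllables 1–8.
Weights: 1 be L, 2 suf H, 3 di L, 4 ke L, 5 do L, 6 po: H, 7 de L, 8 flu L.
Heavy syllables in the domain: 2, 6. The rightmost is syllable 6 (po:).
Primary stress: syllable 6 → be.suf.di.ke.do.ˈpo:.de.flu.ta.

6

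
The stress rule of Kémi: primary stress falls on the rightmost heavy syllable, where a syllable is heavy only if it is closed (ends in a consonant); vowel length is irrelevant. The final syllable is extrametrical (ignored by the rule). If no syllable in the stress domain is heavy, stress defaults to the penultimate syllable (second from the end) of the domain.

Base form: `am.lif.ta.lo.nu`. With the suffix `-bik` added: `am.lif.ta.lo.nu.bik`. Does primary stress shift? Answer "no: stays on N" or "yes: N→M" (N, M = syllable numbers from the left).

Base `am.lif.ta.lo.nu` (5 syllables):
  The final syllable (5, nu) is extrametrical; the stress domain is syllables 1–4.
  Weights: 1 am H, 2 lif H, 3 ta L, 4 lo L.
  Heavy syllables in the domain: 1, 2. The rightmost is syllable 2 (lif).
  → primary stress on syllable 2.
Suffixed `am.lif.ta.lo.nu.bik` (6 syllables):
  The final syllable (6, bik) is extrametrical; the stress domain is syllables 1–5.
  Weights: 1 am H, 2 lif H, 3 ta L, 4 lo L, 5 nu L.
  Heavy syllables in the domain: 1, 2. The rightmost is syllable 2 (lif).
  → primary stress on syllable 2.

no: stays on 2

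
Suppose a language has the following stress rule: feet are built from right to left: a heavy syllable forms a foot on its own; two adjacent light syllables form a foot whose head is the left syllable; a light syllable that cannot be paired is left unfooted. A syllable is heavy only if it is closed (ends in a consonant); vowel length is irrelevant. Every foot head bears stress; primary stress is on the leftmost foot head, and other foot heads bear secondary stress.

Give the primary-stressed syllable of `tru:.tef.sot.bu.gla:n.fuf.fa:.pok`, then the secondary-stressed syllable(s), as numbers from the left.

Weights: 1 tru: L, 2 tef H, 3 sot H, 4 bu L, 5 gla:n H, 6 fuf H, 7 fa: L, 8 pok H.
Parse right to left (heavy = foot alone; LL = one foot; stranded L unfooted): tru: (ˈtef) (ˈsot) bu (ˈgla:n) (ˈfuf) fa: (ˈpok).
Foot heads: 2, 3, 5, 6, 8.
Primary stress on the leftmost head = syllable 2.
Secondary stress on 3, 5, 6, 8: tru:.ˈtef.ˌsot.bu.ˌgla:n.ˌfuf.fa:.ˌpok.

primary 2, secondary 3, 5, 6, 8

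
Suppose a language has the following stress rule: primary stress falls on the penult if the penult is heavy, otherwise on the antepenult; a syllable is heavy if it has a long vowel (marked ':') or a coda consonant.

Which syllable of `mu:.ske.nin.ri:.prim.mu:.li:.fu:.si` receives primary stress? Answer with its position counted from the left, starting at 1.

Weights: 7 li: H, 8 fu: H, 9 si L.
The penult (syllable 8, fu:) is heavy, so it takes stress.
Primary stress: syllable 8 → mu:.ske.nin.ri:.prim.mu:.li:.ˈfu:.si.

8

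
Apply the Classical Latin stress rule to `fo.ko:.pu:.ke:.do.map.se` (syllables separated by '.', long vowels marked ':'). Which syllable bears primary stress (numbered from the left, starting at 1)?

Classical Latin: stress the penult if heavy (long vowel or closed), else the antepenult.
Weights: 5 do L, 6 map H, 7 se L.
The penult (syllable 6, map) is heavy, so it takes stress.
Stress on syllable 6: fo.ko:.pu:.ke:.do.ˈmap.se.

6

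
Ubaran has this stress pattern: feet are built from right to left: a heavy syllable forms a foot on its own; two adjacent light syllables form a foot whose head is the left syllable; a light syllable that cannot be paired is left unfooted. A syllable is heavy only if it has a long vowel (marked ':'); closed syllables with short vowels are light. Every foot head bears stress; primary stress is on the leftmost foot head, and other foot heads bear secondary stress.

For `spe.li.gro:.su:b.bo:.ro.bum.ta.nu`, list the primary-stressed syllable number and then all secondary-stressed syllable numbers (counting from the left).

primary 1, secondary 3, 4, 5, 6, 8

Weights: 1 spe L, 2 li L, 3 gro: H, 4 su:b H, 5 bo: H, 6 ro L, 7 bum L, 8 ta L, 9 nu L.
Parse right to left (heavy = foot alone; LL = one foot; stranded L unfooted): (ˈspe.li) (ˈgro:) (ˈsu:b) (ˈbo:) (ˈro.bum) (ˈta.nu).
Foot heads: 1, 3, 4, 5, 6, 8.
Primary stress on the leftmost head = syllable 1.
Secondary stress on 3, 4, 5, 6, 8: ˈspe.li.ˌgro:.ˌsu:b.ˌbo:.ˌro.bum.ˌta.nu.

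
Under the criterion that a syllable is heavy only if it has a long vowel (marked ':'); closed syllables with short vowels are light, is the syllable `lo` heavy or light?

light

`lo`: short vowel, open (no coda). Short vowel → light.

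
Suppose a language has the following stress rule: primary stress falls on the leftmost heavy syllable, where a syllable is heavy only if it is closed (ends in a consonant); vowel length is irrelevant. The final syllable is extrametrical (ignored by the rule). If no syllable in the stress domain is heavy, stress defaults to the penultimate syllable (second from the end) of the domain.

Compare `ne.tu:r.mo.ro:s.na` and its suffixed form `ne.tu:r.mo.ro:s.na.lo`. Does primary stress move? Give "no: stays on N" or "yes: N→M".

Base `ne.tu:r.mo.ro:s.na` (5 syllables):
  The final syllable (5, na) is extrametrical; the stress domain is syllables 1–4.
  Weights: 1 ne L, 2 tu:r H, 3 mo L, 4 ro:s H.
  Heavy syllables in the domain: 2, 4. The leftmost is syllable 2 (tu:r).
  → primary stress on syllable 2.
Suffixed `ne.tu:r.mo.ro:s.na.lo` (6 syllables):
  The final syllable (6, lo) is extrametrical; the stress domain is syllables 1–5.
  Weights: 1 ne L, 2 tu:r H, 3 mo L, 4 ro:s H, 5 na L.
  Heavy syllables in the domain: 2, 4. The leftmost is syllable 2 (tu:r).
  → primary stress on syllable 2.

no: stays on 2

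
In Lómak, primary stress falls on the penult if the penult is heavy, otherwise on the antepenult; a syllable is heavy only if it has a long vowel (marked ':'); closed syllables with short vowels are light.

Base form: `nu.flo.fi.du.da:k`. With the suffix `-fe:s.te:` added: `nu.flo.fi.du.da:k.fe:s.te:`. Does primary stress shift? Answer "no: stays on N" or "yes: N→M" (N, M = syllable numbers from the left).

Base `nu.flo.fi.du.da:k` (5 syllables):
  Weights: 3 fi L, 4 du L, 5 da:k H.
  The penult (syllable 4, du) is light, so stress falls on the antepenult (syllable 3, fi).
  → primary stress on syllable 3.
Suffixed `nu.flo.fi.du.da:k.fe:s.te:` (7 syllables):
  Weights: 5 da:k H, 6 fe:s H, 7 te: H.
  The penult (syllable 6, fe:s) is heavy, so it takes stress.
  → primary stress on syllable 6.

yes: 3→6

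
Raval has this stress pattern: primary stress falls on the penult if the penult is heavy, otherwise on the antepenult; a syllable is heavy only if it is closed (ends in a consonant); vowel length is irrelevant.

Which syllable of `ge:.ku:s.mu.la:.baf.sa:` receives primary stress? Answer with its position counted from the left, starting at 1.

Weights: 4 la: L, 5 baf H, 6 sa: L.
The penult (syllable 5, baf) is heavy, so it takes stress.
Primary stress: syllable 5 → ge:.ku:s.mu.la:.ˈbaf.sa:.

5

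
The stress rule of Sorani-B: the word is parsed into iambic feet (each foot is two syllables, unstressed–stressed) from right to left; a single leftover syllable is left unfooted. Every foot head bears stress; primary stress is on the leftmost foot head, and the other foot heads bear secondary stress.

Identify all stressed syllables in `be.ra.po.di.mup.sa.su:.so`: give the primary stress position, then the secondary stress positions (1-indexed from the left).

Parse right to left into iambic (σˈσ) feet: (be.ˈra) (po.ˈdi) (mup.ˈsa) (su:.ˈso).
Foot heads (stressed positions): 2, 4, 6, 8.
End Rule Leftmost: primary stress on the leftmost head = syllable 2.
Secondary stress on 4, 6, 8: be.ˈra.po.ˌdi.mup.ˌsa.su:.ˌso.

primary 2, secondary 4, 6, 8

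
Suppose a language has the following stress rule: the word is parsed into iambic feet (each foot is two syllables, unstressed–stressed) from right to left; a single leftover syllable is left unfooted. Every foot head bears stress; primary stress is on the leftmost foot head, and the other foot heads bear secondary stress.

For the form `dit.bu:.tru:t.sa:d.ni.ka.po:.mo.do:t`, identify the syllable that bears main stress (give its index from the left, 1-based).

Parse right to left into iambic (σˈσ) feet: dit (bu:.ˈtru:t) (sa:d.ˈni) (ka.ˈpo:) (mo.ˈdo:t). Syllable 1 is left unfooted.
Foot heads (stressed positions): 3, 5, 7, 9.
End Rule Leftmost: primary stress on the leftmost head = syllable 3.
Primary stress: syllable 3 → dit.bu:.ˈtru:t.sa:d.ni.ka.po:.mo.do:t.

3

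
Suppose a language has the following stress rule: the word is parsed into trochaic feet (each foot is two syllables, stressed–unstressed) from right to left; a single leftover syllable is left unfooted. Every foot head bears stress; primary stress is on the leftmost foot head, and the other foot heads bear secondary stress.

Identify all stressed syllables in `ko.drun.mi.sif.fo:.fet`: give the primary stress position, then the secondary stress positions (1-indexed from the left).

Parse right to left into trochaic (ˈσσ) feet: (ˈko.drun) (ˈmi.sif) (ˈfo:.fet).
Foot heads (stressed positions): 1, 3, 5.
End Rule Leftmost: primary stress on the leftmost head = syllable 1.
Secondary stress on 3, 5: ˈko.drun.ˌmi.sif.ˌfo:.fet.

primary 1, secondary 3, 5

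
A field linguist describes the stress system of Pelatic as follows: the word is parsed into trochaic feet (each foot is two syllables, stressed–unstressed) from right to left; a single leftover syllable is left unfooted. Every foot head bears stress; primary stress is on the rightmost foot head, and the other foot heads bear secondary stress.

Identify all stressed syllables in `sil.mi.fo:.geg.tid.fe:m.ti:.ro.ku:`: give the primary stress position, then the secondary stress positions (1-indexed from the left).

Parse right to left into trochaic (ˈσσ) feet: sil (ˈmi.fo:) (ˈgeg.tid) (ˈfe:m.ti:) (ˈro.ku:). Syllable 1 is left unfooted.
Foot heads (stressed positions): 2, 4, 6, 8.
End Rule Rightmost: primary stress on the rightmost head = syllable 8.
Secondary stress on 2, 4, 6: sil.ˌmi.fo:.ˌgeg.tid.ˌfe:m.ti:.ˈro.ku:.

primary 8, secondary 2, 4, 6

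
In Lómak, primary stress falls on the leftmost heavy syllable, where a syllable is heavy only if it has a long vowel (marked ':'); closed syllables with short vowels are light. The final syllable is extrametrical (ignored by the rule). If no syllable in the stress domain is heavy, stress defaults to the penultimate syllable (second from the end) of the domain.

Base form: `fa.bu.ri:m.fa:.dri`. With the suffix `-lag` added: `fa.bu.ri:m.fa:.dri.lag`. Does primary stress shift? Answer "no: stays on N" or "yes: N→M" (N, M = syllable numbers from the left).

no: stays on 3

Base `fa.bu.ri:m.fa:.dri` (5 syllables):
  The final syllable (5, dri) is extrametrical; the stress domain is syllables 1–4.
  Weights: 1 fa L, 2 bu L, 3 ri:m H, 4 fa: H.
  Heavy syllables in the domain: 3, 4. The leftmost is syllable 3 (ri:m).
  → primary stress on syllable 3.
Suffixed `fa.bu.ri:m.fa:.dri.lag` (6 syllables):
  The final syllable (6, lag) is extrametrical; the stress domain is syllables 1–5.
  Weights: 1 fa L, 2 bu L, 3 ri:m H, 4 fa: H, 5 dri L.
  Heavy syllables in the domain: 3, 4. The leftmost is syllable 3 (ri:m).
  → primary stress on syllable 3.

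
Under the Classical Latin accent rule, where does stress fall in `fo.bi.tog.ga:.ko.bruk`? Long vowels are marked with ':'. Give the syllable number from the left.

4

Classical Latin: stress the penult if heavy (long vowel or closed), else the antepenult.
Weights: 4 ga: H, 5 ko L, 6 bruk H.
The penult (syllable 5, ko) is light, so stress falls on the antepenult (syllable 4, ga:).
Stress on syllable 4: fo.bi.tog.ˈga:.ko.bruk.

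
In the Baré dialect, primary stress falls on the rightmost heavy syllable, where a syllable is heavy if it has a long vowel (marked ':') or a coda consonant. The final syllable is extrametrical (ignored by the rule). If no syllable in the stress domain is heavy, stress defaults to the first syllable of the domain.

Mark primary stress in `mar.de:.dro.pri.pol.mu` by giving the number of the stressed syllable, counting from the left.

The final syllable (6, mu) is extrametrical; the stress domain is syllables 1–5.
Weights: 1 mar H, 2 de: H, 3 dro L, 4 pri L, 5 pol H.
Heavy syllables in the domain: 1, 2, 5. The rightmost is syllable 5 (pol).
Primary stress: syllable 5 → mar.de:.dro.pri.ˈpol.mu.

5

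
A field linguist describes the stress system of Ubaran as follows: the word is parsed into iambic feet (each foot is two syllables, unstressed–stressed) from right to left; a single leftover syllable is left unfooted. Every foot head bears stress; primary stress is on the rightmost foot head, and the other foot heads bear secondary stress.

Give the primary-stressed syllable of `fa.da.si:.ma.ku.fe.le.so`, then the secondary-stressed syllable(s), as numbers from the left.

primary 8, secondary 2, 4, 6

Parse right to left into iambic (σˈσ) feet: (fa.ˈda) (si:.ˈma) (ku.ˈfe) (le.ˈso).
Foot heads (stressed positions): 2, 4, 6, 8.
End Rule Rightmost: primary stress on the rightmost head = syllable 8.
Secondary stress on 2, 4, 6: fa.ˌda.si:.ˌma.ku.ˌfe.le.ˈso.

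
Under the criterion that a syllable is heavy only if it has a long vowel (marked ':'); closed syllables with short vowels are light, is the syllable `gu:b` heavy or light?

heavy

`gu:b`: long vowel, closed (coda /b/). Long vowel → heavy.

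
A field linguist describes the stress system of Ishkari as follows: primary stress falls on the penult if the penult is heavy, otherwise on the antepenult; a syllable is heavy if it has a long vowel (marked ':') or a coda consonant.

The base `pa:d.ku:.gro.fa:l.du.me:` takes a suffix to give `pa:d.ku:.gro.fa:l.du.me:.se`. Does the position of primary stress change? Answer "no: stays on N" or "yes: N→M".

yes: 4→6

Base `pa:d.ku:.gro.fa:l.du.me:` (6 syllables):
  Weights: 4 fa:l H, 5 du L, 6 me: H.
  The penult (syllable 5, du) is light, so stress falls on the antepenult (syllable 4, fa:l).
  → primary stress on syllable 4.
Suffixed `pa:d.ku:.gro.fa:l.du.me:.se` (7 syllables):
  Weights: 5 du L, 6 me: H, 7 se L.
  The penult (syllable 6, me:) is heavy, so it takes stress.
  → primary stress on syllable 6.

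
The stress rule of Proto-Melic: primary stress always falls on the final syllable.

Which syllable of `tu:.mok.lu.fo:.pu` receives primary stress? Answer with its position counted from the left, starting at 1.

5

The word has 5 syllables; the final syllable is syllable 5 (pu).
Primary stress: syllable 5 → tu:.mok.lu.fo:.ˈpu.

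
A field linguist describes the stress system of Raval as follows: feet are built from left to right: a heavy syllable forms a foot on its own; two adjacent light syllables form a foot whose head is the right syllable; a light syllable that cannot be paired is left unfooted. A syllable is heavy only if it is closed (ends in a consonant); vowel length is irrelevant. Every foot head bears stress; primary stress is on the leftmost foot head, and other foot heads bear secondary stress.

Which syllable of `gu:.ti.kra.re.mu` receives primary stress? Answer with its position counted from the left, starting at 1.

2

Weights: 1 gu: L, 2 ti L, 3 kra L, 4 re L, 5 mu L.
Parse left to right (heavy = foot alone; LL = one foot; stranded L unfooted): (gu:.ˈti) (kra.ˈre) mu.
Foot heads: 2, 4.
Primary stress on the leftmost head = syllable 2.
Primary stress: syllable 2 → gu:.ˈti.kra.re.mu.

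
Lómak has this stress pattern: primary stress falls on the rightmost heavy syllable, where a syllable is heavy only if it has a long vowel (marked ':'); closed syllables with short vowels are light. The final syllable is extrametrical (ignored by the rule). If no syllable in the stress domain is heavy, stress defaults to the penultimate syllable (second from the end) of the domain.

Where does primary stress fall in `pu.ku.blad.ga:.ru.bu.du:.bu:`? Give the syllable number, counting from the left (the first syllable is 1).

7

The final syllable (8, bu:) is extrametrical; the stress domain is syllables 1–7.
Weights: 1 pu L, 2 ku L, 3 blad L, 4 ga: H, 5 ru L, 6 bu L, 7 du: H.
Heavy syllables in the domain: 4, 7. The rightmost is syllable 7 (du:).
Primary stress: syllable 7 → pu.ku.blad.ga:.ru.bu.ˈdu:.bu:.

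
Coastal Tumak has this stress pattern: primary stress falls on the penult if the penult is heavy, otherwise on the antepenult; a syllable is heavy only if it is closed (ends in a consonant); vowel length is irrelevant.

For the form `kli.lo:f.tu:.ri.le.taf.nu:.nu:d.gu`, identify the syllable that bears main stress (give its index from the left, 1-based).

Weights: 7 nu: L, 8 nu:d H, 9 gu L.
The penult (syllable 8, nu:d) is heavy, so it takes stress.
Primary stress: syllable 8 → kli.lo:f.tu:.ri.le.taf.nu:.ˈnu:d.gu.

8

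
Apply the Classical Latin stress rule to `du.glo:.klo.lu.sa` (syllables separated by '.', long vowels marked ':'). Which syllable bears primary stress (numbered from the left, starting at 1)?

Classical Latin: stress the penult if heavy (long vowel or closed), else the antepenult.
Weights: 3 klo L, 4 lu L, 5 sa L.
The penult (syllable 4, lu) is light, so stress falls on the antepenult (syllable 3, klo).
Stress on syllable 3: du.glo:.ˈklo.lu.sa.

3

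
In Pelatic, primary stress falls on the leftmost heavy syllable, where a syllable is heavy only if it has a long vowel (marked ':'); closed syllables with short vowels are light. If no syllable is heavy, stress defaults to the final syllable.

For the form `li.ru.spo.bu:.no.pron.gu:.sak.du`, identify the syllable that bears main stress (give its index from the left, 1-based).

Weights: 1 li L, 2 ru L, 3 spo L, 4 bu: H, 5 no L, 6 pron L, 7 gu: H, 8 sak L, 9 du L.
Heavy syllables in the domain: 4, 7. The leftmost is syllable 4 (bu:).
Primary stress: syllable 4 → li.ru.spo.ˈbu:.no.pron.gu:.sak.du.

4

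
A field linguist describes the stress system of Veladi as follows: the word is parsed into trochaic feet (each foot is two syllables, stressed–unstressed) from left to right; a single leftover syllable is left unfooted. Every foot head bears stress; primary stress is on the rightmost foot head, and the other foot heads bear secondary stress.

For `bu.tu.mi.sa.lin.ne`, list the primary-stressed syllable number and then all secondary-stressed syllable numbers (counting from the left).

Parse left to right into trochaic (ˈσσ) feet: (ˈbu.tu) (ˈmi.sa) (ˈlin.ne).
Foot heads (stressed positions): 1, 3, 5.
End Rule Rightmost: primary stress on the rightmost head = syllable 5.
Secondary stress on 1, 3: ˌbu.tu.ˌmi.sa.ˈlin.ne.

primary 5, secondary 1, 3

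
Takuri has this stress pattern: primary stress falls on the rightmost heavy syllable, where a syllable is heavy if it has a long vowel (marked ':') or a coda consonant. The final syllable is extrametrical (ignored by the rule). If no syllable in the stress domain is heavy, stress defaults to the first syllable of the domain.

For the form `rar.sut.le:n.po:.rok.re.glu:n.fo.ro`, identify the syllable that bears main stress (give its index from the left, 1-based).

The final syllable (9, ro) is extrametrical; the stress domain is syllables 1–8.
Weights: 1 rar H, 2 sut H, 3 le:n H, 4 po: H, 5 rok H, 6 re L, 7 glu:n H, 8 fo L.
Heavy syllables in the domain: 1, 2, 3, 4, 5, 7. The rightmost is syllable 7 (glu:n).
Primary stress: syllable 7 → rar.sut.le:n.po:.rok.re.ˈglu:n.fo.ro.

7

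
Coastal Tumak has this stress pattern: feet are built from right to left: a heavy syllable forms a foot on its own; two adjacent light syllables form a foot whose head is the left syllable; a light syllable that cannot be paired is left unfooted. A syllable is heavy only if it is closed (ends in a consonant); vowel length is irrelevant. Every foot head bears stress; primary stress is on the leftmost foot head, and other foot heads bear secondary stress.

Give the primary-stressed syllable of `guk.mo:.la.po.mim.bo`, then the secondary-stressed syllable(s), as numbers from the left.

primary 1, secondary 3, 5

Weights: 1 guk H, 2 mo: L, 3 la L, 4 po L, 5 mim H, 6 bo L.
Parse right to left (heavy = foot alone; LL = one foot; stranded L unfooted): (ˈguk) mo: (ˈla.po) (ˈmim) bo.
Foot heads: 1, 3, 5.
Primary stress on the leftmost head = syllable 1.
Secondary stress on 3, 5: ˈguk.mo:.ˌla.po.ˌmim.bo.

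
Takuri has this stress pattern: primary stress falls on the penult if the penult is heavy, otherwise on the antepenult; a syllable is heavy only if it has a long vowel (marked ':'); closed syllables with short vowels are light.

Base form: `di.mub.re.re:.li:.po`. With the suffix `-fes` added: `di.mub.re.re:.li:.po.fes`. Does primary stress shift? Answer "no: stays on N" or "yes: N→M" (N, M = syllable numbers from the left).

no: stays on 5

Base `di.mub.re.re:.li:.po` (6 syllables):
  Weights: 4 re: H, 5 li: H, 6 po L.
  The penult (syllable 5, li:) is heavy, so it takes stress.
  → primary stress on syllable 5.
Suffixed `di.mub.re.re:.li:.po.fes` (7 syllables):
  Weights: 5 li: H, 6 po L, 7 fes L.
  The penult (syllable 6, po) is light, so stress falls on the antepenult (syllable 5, li:).
  → primary stress on syllable 5.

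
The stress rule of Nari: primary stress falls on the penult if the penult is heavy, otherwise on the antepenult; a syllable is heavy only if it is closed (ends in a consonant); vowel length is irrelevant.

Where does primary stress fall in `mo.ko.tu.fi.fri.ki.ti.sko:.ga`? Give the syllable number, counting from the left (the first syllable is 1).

Weights: 7 ti L, 8 sko: L, 9 ga L.
The penult (syllable 8, sko:) is light, so stress falls on the antepenult (syllable 7, ti).
Primary stress: syllable 7 → mo.ko.tu.fi.fri.ki.ˈti.sko:.ga.

7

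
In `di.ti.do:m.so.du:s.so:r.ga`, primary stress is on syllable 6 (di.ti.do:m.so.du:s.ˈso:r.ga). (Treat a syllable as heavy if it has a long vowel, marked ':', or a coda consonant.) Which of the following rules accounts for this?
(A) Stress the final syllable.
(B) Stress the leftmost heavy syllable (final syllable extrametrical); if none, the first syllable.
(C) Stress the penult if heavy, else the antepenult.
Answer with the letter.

C

Rule A → syllable 7 (observed: 6).
Rule B → syllable 3 (observed: 6).
Rule C → syllable 6 ✓.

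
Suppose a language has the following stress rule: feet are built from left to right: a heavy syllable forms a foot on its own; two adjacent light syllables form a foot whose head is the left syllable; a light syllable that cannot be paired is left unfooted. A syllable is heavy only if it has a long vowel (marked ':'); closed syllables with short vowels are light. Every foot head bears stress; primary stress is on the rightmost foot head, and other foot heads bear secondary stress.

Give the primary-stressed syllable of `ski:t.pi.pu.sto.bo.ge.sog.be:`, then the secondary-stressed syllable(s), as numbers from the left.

primary 8, secondary 1, 2, 4, 6

Weights: 1 ski:t H, 2 pi L, 3 pu L, 4 sto L, 5 bo L, 6 ge L, 7 sog L, 8 be: H.
Parse left to right (heavy = foot alone; LL = one foot; stranded L unfooted): (ˈski:t) (ˈpi.pu) (ˈsto.bo) (ˈge.sog) (ˈbe:).
Foot heads: 1, 2, 4, 6, 8.
Primary stress on the rightmost head = syllable 8.
Secondary stress on 1, 2, 4, 6: ˌski:t.ˌpi.pu.ˌsto.bo.ˌge.sog.ˈbe:.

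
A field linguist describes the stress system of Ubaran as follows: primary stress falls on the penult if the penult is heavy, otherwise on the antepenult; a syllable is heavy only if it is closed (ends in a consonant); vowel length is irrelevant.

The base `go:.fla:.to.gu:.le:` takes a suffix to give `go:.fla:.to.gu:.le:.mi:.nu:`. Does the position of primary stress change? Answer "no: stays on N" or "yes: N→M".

Base `go:.fla:.to.gu:.le:` (5 syllables):
  Weights: 3 to L, 4 gu: L, 5 le: L.
  The penult (syllable 4, gu:) is light, so stress falls on the antepenult (syllable 3, to).
  → primary stress on syllable 3.
Suffixed `go:.fla:.to.gu:.le:.mi:.nu:` (7 syllables):
  Weights: 5 le: L, 6 mi: L, 7 nu: L.
  The penult (syllable 6, mi:) is light, so stress falls on the antepenult (syllable 5, le:).
  → primary stress on syllable 5.

yes: 3→5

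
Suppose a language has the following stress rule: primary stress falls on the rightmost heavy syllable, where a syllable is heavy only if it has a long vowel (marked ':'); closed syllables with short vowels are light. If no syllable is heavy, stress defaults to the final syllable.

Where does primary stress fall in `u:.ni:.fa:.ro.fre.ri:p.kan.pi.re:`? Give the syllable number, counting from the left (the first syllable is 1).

Weights: 1 u: H, 2 ni: H, 3 fa: H, 4 ro L, 5 fre L, 6 ri:p H, 7 kan L, 8 pi L, 9 re: H.
Heavy syllables in the domain: 1, 2, 3, 6, 9. The rightmost is syllable 9 (re:).
Primary stress: syllable 9 → u:.ni:.fa:.ro.fre.ri:p.kan.pi.ˈre:.

9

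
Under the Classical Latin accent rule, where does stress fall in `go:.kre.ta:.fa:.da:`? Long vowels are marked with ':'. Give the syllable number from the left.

Classical Latin: stress the penult if heavy (long vowel or closed), else the antepenult.
Weights: 3 ta: H, 4 fa: H, 5 da: H.
The penult (syllable 4, fa:) is heavy, so it takes stress.
Stress on syllable 4: go:.kre.ta:.ˈfa:.da:.

4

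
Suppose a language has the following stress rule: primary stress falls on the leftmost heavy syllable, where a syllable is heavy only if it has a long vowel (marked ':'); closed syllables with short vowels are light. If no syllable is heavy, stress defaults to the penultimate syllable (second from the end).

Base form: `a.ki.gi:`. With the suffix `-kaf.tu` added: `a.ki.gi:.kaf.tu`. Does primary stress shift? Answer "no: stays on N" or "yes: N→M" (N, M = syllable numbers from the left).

Base `a.ki.gi:` (3 syllables):
  Weights: 1 a L, 2 ki L, 3 gi: H.
  Heavy syllables in the domain: 3. The leftmost is syllable 3 (gi:).
  → primary stress on syllable 3.
Suffixed `a.ki.gi:.kaf.tu` (5 syllables):
  Weights: 1 a L, 2 ki L, 3 gi: H, 4 kaf L, 5 tu L.
  Heavy syllables in the domain: 3. The leftmost is syllable 3 (gi:).
  → primary stress on syllable 3.

no: stays on 3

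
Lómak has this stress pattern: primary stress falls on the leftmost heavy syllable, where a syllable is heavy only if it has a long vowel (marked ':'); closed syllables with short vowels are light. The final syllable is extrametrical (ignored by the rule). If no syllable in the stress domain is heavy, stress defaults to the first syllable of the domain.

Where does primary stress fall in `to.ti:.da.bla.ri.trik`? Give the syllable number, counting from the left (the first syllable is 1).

2

The final syllable (6, trik) is extrametrical; the stress domain is syllables 1–5.
Weights: 1 to L, 2 ti: H, 3 da L, 4 bla L, 5 ri L.
Heavy syllables in the domain: 2. The leftmost is syllable 2 (ti:).
Primary stress: syllable 2 → to.ˈti:.da.bla.ri.trik.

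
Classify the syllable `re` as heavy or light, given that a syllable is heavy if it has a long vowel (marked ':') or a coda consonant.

`re`: short vowel, open (no coda). Short vowel, open → light.

light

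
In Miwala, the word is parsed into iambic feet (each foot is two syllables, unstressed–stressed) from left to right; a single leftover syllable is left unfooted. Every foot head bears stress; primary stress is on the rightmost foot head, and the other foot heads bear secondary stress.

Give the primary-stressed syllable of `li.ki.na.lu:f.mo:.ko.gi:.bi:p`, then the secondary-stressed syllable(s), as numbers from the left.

Parse left to right into iambic (σˈσ) feet: (li.ˈki) (na.ˈlu:f) (mo:.ˈko) (gi:.ˈbi:p).
Foot heads (stressed positions): 2, 4, 6, 8.
End Rule Rightmost: primary stress on the rightmost head = syllable 8.
Secondary stress on 2, 4, 6: li.ˌki.na.ˌlu:f.mo:.ˌko.gi:.ˈbi:p.

primary 8, secondary 2, 4, 6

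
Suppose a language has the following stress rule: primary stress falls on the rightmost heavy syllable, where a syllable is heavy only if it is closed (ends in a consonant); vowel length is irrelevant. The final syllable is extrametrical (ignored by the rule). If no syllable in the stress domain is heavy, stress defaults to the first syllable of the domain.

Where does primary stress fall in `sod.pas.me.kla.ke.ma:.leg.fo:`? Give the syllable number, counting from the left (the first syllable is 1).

7

The final syllable (8, fo:) is extrametrical; the stress domain is syllables 1–7.
Weights: 1 sod H, 2 pas H, 3 me L, 4 kla L, 5 ke L, 6 ma: L, 7 leg H.
Heavy syllables in the domain: 1, 2, 7. The rightmost is syllable 7 (leg).
Primary stress: syllable 7 → sod.pas.me.kla.ke.ma:.ˈleg.fo:.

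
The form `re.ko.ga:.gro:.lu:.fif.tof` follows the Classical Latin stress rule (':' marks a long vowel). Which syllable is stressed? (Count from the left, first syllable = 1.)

6

Classical Latin: stress the penult if heavy (long vowel or closed), else the antepenult.
Weights: 5 lu: H, 6 fif H, 7 tof H.
The penult (syllable 6, fif) is heavy, so it takes stress.
Stress on syllable 6: re.ko.ga:.gro:.lu:.ˈfif.tof.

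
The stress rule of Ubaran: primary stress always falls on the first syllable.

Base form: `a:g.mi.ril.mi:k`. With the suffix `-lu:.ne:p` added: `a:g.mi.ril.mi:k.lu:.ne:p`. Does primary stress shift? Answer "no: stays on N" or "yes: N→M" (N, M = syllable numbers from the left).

Base `a:g.mi.ril.mi:k` (4 syllables):
  The word has 4 syllables; the first syllable is syllable 1 (a:g).
  → primary stress on syllable 1.
Suffixed `a:g.mi.ril.mi:k.lu:.ne:p` (6 syllables):
  The word has 6 syllables; the first syllable is syllable 1 (a:g).
  → primary stress on syllable 1.

no: stays on 1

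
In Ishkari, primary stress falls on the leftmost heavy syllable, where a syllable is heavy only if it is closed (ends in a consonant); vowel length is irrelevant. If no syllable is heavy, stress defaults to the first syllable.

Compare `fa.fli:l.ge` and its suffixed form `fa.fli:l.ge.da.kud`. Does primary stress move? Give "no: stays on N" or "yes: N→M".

Base `fa.fli:l.ge` (3 syllables):
  Weights: 1 fa L, 2 fli:l H, 3 ge L.
  Heavy syllables in the domain: 2. The leftmost is syllable 2 (fli:l).
  → primary stress on syllable 2.
Suffixed `fa.fli:l.ge.da.kud` (5 syllables):
  Weights: 1 fa L, 2 fli:l H, 3 ge L, 4 da L, 5 kud H.
  Heavy syllables in the domain: 2, 5. The leftmost is syllable 2 (fli:l).
  → primary stress on syllable 2.

no: stays on 2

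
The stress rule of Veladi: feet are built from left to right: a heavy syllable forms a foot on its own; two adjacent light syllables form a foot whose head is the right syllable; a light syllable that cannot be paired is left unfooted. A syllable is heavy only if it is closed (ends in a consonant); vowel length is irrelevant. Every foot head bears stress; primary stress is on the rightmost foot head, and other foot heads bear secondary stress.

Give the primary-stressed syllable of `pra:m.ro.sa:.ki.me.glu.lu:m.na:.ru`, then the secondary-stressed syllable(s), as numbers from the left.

primary 9, secondary 1, 3, 5, 7

Weights: 1 pra:m H, 2 ro L, 3 sa: L, 4 ki L, 5 me L, 6 glu L, 7 lu:m H, 8 na: L, 9 ru L.
Parse left to right (heavy = foot alone; LL = one foot; stranded L unfooted): (ˈpra:m) (ro.ˈsa:) (ki.ˈme) glu (ˈlu:m) (na:.ˈru).
Foot heads: 1, 3, 5, 7, 9.
Primary stress on the rightmost head = syllable 9.
Secondary stress on 1, 3, 5, 7: ˌpra:m.ro.ˌsa:.ki.ˌme.glu.ˌlu:m.na:.ˈru.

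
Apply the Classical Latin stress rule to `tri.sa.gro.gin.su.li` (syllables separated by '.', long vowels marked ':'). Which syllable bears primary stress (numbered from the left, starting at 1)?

Classical Latin: stress the penult if heavy (long vowel or closed), else the antepenult.
Weights: 4 gin H, 5 su L, 6 li L.
The penult (syllable 5, su) is light, so stress falls on the antepenult (syllable 4, gin).
Stress on syllable 4: tri.sa.gro.ˈgin.su.li.

4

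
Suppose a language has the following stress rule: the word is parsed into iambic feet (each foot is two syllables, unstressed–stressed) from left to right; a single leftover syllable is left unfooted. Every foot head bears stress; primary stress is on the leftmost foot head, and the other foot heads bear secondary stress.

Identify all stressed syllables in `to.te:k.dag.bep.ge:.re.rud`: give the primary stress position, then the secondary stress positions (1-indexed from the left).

Parse left to right into iambic (σˈσ) feet: (to.ˈte:k) (dag.ˈbep) (ge:.ˈre) rud. Syllable 7 is left unfooted.
Foot heads (stressed positions): 2, 4, 6.
End Rule Leftmost: primary stress on the leftmost head = syllable 2.
Secondary stress on 4, 6: to.ˈte:k.dag.ˌbep.ge:.ˌre.rud.

primary 2, secondary 4, 6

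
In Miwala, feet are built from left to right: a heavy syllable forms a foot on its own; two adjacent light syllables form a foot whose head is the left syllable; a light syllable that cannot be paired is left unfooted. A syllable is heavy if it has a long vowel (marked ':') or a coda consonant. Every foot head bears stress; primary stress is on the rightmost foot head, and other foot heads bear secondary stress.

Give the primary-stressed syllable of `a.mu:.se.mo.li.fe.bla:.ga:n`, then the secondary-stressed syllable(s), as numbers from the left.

Weights: 1 a L, 2 mu: H, 3 se L, 4 mo L, 5 li L, 6 fe L, 7 bla: H, 8 ga:n H.
Parse left to right (heavy = foot alone; LL = one foot; stranded L unfooted): a (ˈmu:) (ˈse.mo) (ˈli.fe) (ˈbla:) (ˈga:n).
Foot heads: 2, 3, 5, 7, 8.
Primary stress on the rightmost head = syllable 8.
Secondary stress on 2, 3, 5, 7: a.ˌmu:.ˌse.mo.ˌli.fe.ˌbla:.ˈga:n.

primary 8, secondary 2, 3, 5, 7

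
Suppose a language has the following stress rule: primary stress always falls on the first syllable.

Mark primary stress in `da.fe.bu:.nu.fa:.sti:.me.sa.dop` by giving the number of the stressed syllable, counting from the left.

The word has 9 syllables; the first syllable is syllable 1 (da).
Primary stress: syllable 1 → ˈda.fe.bu:.nu.fa:.sti:.me.sa.dop.

1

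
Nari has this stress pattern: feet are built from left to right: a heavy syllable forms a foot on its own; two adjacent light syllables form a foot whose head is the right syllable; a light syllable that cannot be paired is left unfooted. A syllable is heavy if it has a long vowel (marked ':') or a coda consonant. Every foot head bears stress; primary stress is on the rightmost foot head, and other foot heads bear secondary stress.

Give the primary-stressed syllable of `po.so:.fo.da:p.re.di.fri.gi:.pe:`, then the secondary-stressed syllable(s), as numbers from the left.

primary 9, secondary 2, 4, 6, 8

Weights: 1 po L, 2 so: H, 3 fo L, 4 da:p H, 5 re L, 6 di L, 7 fri L, 8 gi: H, 9 pe: H.
Parse left to right (heavy = foot alone; LL = one foot; stranded L unfooted): po (ˈso:) fo (ˈda:p) (re.ˈdi) fri (ˈgi:) (ˈpe:).
Foot heads: 2, 4, 6, 8, 9.
Primary stress on the rightmost head = syllable 9.
Secondary stress on 2, 4, 6, 8: po.ˌso:.fo.ˌda:p.re.ˌdi.fri.ˌgi:.ˈpe:.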